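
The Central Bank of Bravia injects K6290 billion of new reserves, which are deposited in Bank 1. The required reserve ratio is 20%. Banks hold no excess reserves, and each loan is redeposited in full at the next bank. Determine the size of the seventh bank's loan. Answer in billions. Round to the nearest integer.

K1319 billion

Each bank lends a fraction (1 − rr) = 0.8000 of the deposit it receives, so Bank 7 receives 6290·0.8000^6 and lends 6290·0.8000^7 ≈ 1319.1086 billion.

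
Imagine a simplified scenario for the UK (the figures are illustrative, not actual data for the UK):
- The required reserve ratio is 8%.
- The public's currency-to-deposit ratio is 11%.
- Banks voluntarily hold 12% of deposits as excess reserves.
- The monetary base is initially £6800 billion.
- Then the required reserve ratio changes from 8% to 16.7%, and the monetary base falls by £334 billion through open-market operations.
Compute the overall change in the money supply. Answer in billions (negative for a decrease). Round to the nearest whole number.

Before: m₁ = (1 + 0.11) / (0.08 + 0.12 + 0.11) ≈ 3.58065, MB₁ = 6800, so M₁ = 3.58065 × 6800 = 24348.42 billion.
After: m₂ = (1 + 0.11) / (0.167 + 0.12 + 0.11) ≈ 2.79597, MB₂ = 6800 − 334 = 6466, so M₂ = 2.79597 × 6466 ≈ 18078.742 billion.
ΔM = M₂ − M₁ = 18078.742 − 24348.42 = -6269.678 billion.

-6270 billion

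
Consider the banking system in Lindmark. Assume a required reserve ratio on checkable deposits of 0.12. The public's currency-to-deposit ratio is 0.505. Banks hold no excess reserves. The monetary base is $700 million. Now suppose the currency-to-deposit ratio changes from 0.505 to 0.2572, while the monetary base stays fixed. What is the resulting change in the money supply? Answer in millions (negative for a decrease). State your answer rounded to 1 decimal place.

$647.5 million

Initially m₁ = (1 + 0.505) / (0.12 + 0.505) = 2.40800, so M₁ = 2.40800 × 700 = 1685.6 million.
After the change m₂ = (1 + 0.2572) / (0.12 + 0.2572) ≈ 3.33298, so M₂ = 3.33298 × 700 = 2333.086 million.
ΔM = M₂ − M₁ = 2333.086 − 1685.6 = 647.486 million.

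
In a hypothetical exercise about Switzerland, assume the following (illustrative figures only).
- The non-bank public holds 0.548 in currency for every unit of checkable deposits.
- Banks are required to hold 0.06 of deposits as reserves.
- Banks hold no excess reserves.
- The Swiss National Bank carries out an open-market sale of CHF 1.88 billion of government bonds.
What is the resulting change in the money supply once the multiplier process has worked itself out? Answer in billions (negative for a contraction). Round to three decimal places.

The money multiplier is m = (1 + c) / (rr + c) = (1 + 0.548) / (0.06 + 0.548) ≈ 2.54605.
The sale removes 1.88 billion of base, so ΔM = m × ΔMB = 2.54605 × (−1.88) ≈ -4.7866 billion.

-4.787 billion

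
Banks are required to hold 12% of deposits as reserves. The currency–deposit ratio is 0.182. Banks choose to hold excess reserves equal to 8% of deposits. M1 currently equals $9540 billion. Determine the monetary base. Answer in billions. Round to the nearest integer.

$3083 billion

The money multiplier is m = (1 + c) / (rr + e + c) = (1 + 0.182) / (0.12 + 0.08 + 0.182) ≈ 3.09424.
MB = M / m = 9540 / 3.09424 ≈ 3083.148 billion.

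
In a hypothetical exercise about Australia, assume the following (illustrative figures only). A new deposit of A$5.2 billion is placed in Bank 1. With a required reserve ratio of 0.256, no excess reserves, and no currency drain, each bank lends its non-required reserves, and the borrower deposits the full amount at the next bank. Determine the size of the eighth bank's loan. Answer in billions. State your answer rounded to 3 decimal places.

Each bank lends a fraction (1 − rr) = 0.7440 of the deposit it receives, so Bank 8 receives 5.2·0.7440^7 and lends 5.2·0.7440^8 ≈ 0.4882 billion.

A$0.488 billion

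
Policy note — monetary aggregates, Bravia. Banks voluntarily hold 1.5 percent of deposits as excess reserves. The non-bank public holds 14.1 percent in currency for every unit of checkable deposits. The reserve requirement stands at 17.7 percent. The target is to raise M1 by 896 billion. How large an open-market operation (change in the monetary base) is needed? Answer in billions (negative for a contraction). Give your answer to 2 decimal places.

261.50 billion

The money multiplier is m = (1 + c) / (rr + e + c) = (1 + 0.141) / (0.177 + 0.015 + 0.141) ≈ 3.426426.
ΔMB = ΔM / m = (+896) / 3.426426 ≈ 261.497 billion.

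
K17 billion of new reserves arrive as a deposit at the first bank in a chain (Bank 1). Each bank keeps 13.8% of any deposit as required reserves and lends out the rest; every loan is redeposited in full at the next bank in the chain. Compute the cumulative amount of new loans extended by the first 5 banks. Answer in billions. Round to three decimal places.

Bank i lends (1 − rr)^i of the original deposit: Bank 1 lends 17·0.8620 = 14.6540, Bank 2 lends 17·0.8620² ≈ 12.6317, and so on.
Summing a geometric series: total = 17·[0.8620·(1 − 0.8620^5) / (1 − 0.8620)] ≈ 55.6509 billion.

K55.651 billion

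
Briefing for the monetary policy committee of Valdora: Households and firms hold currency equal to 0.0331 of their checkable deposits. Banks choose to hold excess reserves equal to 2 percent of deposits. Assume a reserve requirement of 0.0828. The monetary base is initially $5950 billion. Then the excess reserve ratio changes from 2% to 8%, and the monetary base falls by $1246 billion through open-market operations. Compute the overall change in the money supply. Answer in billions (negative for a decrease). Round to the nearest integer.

Before: m₁ = (1 + 0.0331) / (0.0828 + 0.02 + 0.0331) ≈ 7.60191, MB₁ = 5950, so M₁ = 7.60191 × 5950 = 45231.3645 billion.
After: m₂ = (1 + 0.0331) / (0.0828 + 0.08 + 0.0331) ≈ 5.27361, MB₂ = 5950 − 1246 = 4704, so M₂ = 5.27361 × 4704 ≈ 24807.0614 billion.
ΔM = M₂ − M₁ = 24807.0614 − 45231.3645 = -20424.3031 billion.

-20424 billion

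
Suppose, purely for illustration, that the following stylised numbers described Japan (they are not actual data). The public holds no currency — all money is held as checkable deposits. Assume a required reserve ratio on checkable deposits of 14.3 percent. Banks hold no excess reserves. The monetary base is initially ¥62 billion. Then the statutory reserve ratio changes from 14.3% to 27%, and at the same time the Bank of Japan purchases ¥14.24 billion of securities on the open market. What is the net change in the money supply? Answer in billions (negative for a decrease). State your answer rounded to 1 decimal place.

-151.2 billion

Before: m₁ = 1 / (0.143) ≈ 6.9930, MB₁ = 62, so M₁ = 6.9930 × 62 = 433.566 billion.
After: m₂ = 1 / (0.27) ≈ 3.7037, MB₂ = 62 + 14.24 = 76.24, so M₂ = 3.7037 × 76.24 ≈ 282.3701 billion.
ΔM = M₂ − M₁ = 282.3701 − 433.566 = -151.1959 billion.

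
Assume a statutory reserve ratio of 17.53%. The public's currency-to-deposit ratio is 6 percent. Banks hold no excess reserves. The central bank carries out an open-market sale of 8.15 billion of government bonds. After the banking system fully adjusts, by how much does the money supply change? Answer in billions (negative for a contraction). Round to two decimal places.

-36.71 billion

The money multiplier is m = (1 + c) / (rr + c) = (1 + 0.06) / (0.1753 + 0.06) ≈ 4.5049.
The sale removes 8.15 billion of base, so ΔM = m × ΔMB = 4.5049 × (−8.15) ≈ -36.7149 billion.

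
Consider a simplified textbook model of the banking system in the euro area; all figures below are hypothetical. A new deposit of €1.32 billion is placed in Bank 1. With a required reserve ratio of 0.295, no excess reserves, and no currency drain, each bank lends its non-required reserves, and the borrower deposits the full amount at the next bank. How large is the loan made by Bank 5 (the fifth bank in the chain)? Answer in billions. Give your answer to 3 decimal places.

€0.230 billion

Each bank lends a fraction (1 − rr) = 0.7050 of the deposit it receives, so Bank 5 receives 1.32·0.7050^4 and lends 1.32·0.7050^5 ≈ 0.2299 billion.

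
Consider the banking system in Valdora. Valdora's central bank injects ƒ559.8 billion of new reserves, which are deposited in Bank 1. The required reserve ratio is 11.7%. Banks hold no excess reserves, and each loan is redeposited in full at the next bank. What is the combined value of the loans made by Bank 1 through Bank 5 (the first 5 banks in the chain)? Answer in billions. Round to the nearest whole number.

Bank i lends (1 − rr)^i of the original deposit: Bank 1 lends 559.8·0.8830 = 494.3034, Bank 2 lends 559.8·0.8830² ≈ 436.4699, and so on.
Summing a geometric series: total = 559.8·[0.8830·(1 − 0.8830^5) / (1 − 0.8830)] ≈ 1956.9814 billion.

ƒ1957 billion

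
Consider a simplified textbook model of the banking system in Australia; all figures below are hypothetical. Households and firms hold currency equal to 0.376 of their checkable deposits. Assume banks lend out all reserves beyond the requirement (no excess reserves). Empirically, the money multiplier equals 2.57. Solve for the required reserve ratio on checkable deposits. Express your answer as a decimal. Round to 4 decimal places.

Using m = 2.57. Since m = (1 + c)/(c + rr + e), the denominator satisfies c + rr + e = (1 + c)/m = (1 + 0.376) / 2.57 ≈ 0.535409.
With c = 0.376 and e = 0, the required reserve ratio on checkable deposits is 0.535409 − 0.376 − 0 = 0.159409.

0.1594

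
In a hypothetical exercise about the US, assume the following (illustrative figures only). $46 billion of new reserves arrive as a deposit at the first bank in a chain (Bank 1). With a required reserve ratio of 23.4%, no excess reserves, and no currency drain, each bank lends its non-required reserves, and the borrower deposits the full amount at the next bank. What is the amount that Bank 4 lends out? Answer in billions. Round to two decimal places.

$15.84 billion

Each bank lends a fraction (1 − rr) = 0.7660 of the deposit it receives, so Bank 4 receives 46·0.7660^3 and lends 46·0.7660^4 ≈ 15.8370 billion.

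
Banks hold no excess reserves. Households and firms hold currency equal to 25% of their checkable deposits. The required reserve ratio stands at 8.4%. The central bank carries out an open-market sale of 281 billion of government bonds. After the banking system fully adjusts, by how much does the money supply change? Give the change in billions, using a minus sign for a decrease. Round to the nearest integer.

The money multiplier is m = (1 + c) / (rr + c) = (1 + 0.25) / (0.084 + 0.25) ≈ 3.7425.
The sale removes 281 billion of base, so ΔM = m × ΔMB = 3.7425 × (−281) = -1051.6425 billion.

-1052 billion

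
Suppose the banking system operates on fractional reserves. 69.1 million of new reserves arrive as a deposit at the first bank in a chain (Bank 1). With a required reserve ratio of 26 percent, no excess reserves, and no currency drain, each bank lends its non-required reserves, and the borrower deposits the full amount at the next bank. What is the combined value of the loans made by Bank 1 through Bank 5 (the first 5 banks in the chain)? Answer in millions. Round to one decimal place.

Bank i lends (1 − rr)^i of the original deposit: Bank 1 lends 69.1·0.7400 = 51.1340, Bank 2 lends 69.1·0.7400² ≈ 37.8392, and so on.
Summing a geometric series: total = 69.1·[0.7400·(1 − 0.7400^5) / (1 − 0.7400)] ≈ 153.0282 million.

153.0 million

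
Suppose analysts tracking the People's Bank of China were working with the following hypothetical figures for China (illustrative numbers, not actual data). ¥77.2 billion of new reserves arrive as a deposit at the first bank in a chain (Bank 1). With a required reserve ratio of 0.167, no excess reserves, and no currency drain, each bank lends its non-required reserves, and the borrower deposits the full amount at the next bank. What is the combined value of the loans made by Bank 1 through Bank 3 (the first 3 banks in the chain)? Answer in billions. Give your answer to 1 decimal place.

¥162.5 billion

Bank i lends (1 − rr)^i of the original deposit: Bank 1 lends 77.2·0.8330 = 64.3076, Bank 2 lends 77.2·0.8330² ≈ 53.5682, and so on.
Summing a geometric series: total = 77.2·[0.8330·(1 − 0.8330^3) / (1 − 0.8330)] ≈ 162.4982 billion.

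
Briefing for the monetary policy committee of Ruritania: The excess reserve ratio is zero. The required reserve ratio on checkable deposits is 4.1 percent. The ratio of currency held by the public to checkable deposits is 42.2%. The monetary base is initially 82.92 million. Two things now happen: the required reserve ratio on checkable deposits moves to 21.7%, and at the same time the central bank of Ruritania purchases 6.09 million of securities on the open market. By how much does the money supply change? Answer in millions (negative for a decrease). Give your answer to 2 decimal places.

Before: m₁ = (1 + 0.422) / (0.041 + 0.422) ≈ 3.07127, MB₁ = 82.92, so M₁ = 3.07127 × 82.92 ≈ 254.6697 million.
After: m₂ = (1 + 0.422) / (0.217 + 0.422) ≈ 2.22535, MB₂ = 82.92 + 6.09 = 89.01, so M₂ = 2.22535 × 89.01 ≈ 198.0784 million.
ΔM = M₂ − M₁ = 198.0784 − 254.6697 = -56.5913 million.

-56.59 million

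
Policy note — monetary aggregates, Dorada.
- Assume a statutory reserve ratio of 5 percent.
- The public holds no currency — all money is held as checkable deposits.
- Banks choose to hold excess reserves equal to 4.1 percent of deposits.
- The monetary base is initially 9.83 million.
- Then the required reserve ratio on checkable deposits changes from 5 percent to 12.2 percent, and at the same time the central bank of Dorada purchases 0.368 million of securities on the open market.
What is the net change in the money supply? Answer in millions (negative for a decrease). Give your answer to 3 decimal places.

-45.458 million

Before: m₁ = 1 / (0.05 + 0.041) ≈ 10.989011, MB₁ = 9.83, so M₁ = 10.989011 × 9.83 ≈ 108.022 million.
After: m₂ = 1 / (0.122 + 0.041) ≈ 6.134969, MB₂ = 9.83 + 0.368 = 10.198, so M₂ = 6.134969 × 10.198 ≈ 62.5644 million.
ΔM = M₂ − M₁ = 62.5644 − 108.022 = -45.4576 million.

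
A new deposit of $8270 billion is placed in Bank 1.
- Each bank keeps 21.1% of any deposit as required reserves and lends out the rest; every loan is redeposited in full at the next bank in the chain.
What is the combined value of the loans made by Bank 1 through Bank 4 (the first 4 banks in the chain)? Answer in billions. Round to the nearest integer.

Bank i lends (1 − rr)^i of the original deposit: Bank 1 lends 8270·0.7890 = 6525.0300, Bank 2 lends 8270·0.7890² ≈ 5148.2487, and so on.
Summing a geometric series: total = 8270·[0.7890·(1 − 0.7890^4) / (1 − 0.7890)] ≈ 18940.1398 billion.

$18940 billion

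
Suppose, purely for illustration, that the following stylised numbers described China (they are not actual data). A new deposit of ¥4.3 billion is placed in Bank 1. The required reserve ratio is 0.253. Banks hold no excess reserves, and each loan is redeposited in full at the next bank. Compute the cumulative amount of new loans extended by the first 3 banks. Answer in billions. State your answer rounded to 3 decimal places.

Bank i lends (1 − rr)^i of the original deposit: Bank 1 lends 4.3·0.7470 = 3.2121, Bank 2 lends 4.3·0.7470² ≈ 2.3994, and so on.
Summing a geometric series: total = 4.3·[0.7470·(1 − 0.7470^3) / (1 − 0.7470)] ≈ 7.4039 billion.

¥7.404 billion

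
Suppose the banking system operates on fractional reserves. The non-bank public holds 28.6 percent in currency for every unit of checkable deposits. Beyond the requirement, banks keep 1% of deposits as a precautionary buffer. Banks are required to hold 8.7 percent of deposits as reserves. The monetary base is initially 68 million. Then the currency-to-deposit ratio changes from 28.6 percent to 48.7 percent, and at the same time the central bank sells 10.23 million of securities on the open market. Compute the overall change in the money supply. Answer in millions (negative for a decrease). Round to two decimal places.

-81.23 million

Before: m₁ = (1 + 0.286) / (0.087 + 0.01 + 0.286) ≈ 3.35770, MB₁ = 68, so M₁ = 3.35770 × 68 = 228.3236 million.
After: m₂ = (1 + 0.487) / (0.087 + 0.01 + 0.487) ≈ 2.54623, MB₂ = 68 − 10.23 = 57.77, so M₂ = 2.54623 × 57.77 ≈ 147.0957 million.
ΔM = M₂ − M₁ = 147.0957 − 228.3236 = -81.2279 million.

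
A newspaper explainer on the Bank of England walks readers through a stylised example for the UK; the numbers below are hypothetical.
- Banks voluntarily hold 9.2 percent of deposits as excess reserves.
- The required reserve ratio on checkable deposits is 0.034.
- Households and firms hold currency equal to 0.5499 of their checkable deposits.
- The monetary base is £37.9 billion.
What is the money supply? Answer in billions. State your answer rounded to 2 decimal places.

The money multiplier is m = (1 + c) / (rr + e + c) = (1 + 0.5499) / (0.034 + 0.092 + 0.5499) ≈ 2.29309.
So M = m × MB = 2.29309 × 37.9 ≈ 86.9081 billion.

£86.91 billion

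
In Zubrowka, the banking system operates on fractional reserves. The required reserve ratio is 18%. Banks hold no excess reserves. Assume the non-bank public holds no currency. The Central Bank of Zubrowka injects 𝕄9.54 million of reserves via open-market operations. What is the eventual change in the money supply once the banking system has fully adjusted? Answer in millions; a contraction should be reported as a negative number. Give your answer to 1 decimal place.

𝕄53.0 million

The simple money multiplier is m = 1/rr = 1/0.18 ≈ 5.5556.
An open-market purchase increases the monetary base by 9.54 million, so ΔM = m × ΔMB = 5.5556 × 9.54 ≈ 53.0004 million.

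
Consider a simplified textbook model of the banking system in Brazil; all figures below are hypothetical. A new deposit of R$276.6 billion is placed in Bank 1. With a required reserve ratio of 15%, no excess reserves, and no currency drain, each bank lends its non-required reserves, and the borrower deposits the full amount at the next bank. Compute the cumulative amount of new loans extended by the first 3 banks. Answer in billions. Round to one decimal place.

R$604.8 billion

Bank i lends (1 − rr)^i of the original deposit: Bank 1 lends 276.6·0.8500 = 235.1100, Bank 2 lends 276.6·0.8500² = 199.8435, and so on.
Summing a geometric series: total = 276.6·[0.8500·(1 − 0.8500^3) / (1 − 0.8500)] ≈ 604.8205 billion.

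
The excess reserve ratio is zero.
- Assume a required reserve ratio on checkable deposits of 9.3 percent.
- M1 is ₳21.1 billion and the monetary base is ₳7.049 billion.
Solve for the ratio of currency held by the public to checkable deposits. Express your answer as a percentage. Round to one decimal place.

Using m = M/MB = 21.1/7.049 ≈ 2.993332. From m = (1 + c)/(c + rr + e), rearranging gives 1 + c = m·(c + rr + e), so c·(1 − m) = m·(rr + e) − 1.
Hence c = [m·(rr + e) − 1]/(1 − m) = [2.993332 × (0.093 + 0) − 1] / (1 − 2.993332) ≈ 0.362017.

36.2%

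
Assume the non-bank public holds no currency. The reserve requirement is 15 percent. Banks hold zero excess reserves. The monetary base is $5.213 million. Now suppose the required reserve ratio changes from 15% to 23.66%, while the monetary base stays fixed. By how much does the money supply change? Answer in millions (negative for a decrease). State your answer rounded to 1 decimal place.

Initially m₁ = 1 / (0.15) ≈ 6.6667, so M₁ = 6.6667 × 5.213 ≈ 34.7535 million.
After the change m₂ = 1 / (0.2366) ≈ 4.2265, so M₂ = 4.2265 × 5.213 ≈ 22.0327 million.
ΔM = M₂ − M₁ = 22.0327 − 34.7535 = -12.7208 million.

-12.7 million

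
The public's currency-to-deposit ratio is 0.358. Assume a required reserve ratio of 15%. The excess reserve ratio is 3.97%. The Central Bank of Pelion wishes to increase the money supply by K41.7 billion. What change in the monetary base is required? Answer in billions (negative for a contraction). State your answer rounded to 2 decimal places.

K16.82 billion

The money multiplier is m = (1 + c) / (rr + e + c) = (1 + 0.358) / (0.15 + 0.0397 + 0.358) ≈ 2.47946.
ΔMB = ΔM / m = (+41.7) / 2.47946 ≈ 16.8182 billion.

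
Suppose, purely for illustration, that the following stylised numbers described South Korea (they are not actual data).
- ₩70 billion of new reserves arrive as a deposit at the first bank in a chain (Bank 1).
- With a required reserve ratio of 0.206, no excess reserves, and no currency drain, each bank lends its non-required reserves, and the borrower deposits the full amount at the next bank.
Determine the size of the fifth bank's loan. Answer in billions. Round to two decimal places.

₩22.09 billion

Each bank lends a fraction (1 − rr) = 0.7940 of the deposit it receives, so Bank 5 receives 70·0.7940^4 and lends 70·0.7940^5 ≈ 22.0902 billion.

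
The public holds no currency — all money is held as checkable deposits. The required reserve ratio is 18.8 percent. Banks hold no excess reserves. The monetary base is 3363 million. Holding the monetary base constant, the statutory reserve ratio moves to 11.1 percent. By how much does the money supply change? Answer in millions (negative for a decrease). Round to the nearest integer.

12409 million

Initially m₁ = 1 / (0.188) ≈ 5.31915, so M₁ = 5.31915 × 3363 ≈ 17888.3014 million.
After the change m₂ = 1 / (0.111) ≈ 9.00901, so M₂ = 9.00901 × 3363 ≈ 30297.3006 million.
ΔM = M₂ − M₁ = 30297.3006 − 17888.3014 = 12408.9992 million.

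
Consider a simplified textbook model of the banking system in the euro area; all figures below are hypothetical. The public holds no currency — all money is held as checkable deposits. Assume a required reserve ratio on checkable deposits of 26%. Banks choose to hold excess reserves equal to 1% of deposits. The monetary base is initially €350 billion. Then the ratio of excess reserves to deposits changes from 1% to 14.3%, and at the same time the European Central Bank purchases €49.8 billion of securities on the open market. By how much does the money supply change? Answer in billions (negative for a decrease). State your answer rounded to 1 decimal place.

Before: m₁ = 1 / (0.26 + 0.01) ≈ 3.70370, MB₁ = 350, so M₁ = 3.70370 × 350 = 1296.295 billion.
After: m₂ = 1 / (0.26 + 0.143) ≈ 2.48139, MB₂ = 350 + 49.8 = 399.8, so M₂ = 2.48139 × 399.8 ≈ 992.0597 billion.
ΔM = M₂ − M₁ = 992.0597 − 1296.295 = -304.2353 billion.

-304.2 billion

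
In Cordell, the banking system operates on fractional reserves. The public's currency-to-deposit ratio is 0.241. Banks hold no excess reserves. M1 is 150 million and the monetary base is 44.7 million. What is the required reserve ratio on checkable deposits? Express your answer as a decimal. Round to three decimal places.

Using m = M/MB = 150/44.7 ≈ 3.355705. Since m = (1 + c)/(c + rr + e), the denominator satisfies c + rr + e = (1 + c)/m = (1 + 0.241) / 3.355705 ≈ 0.369818.
With c = 0.241 and e = 0, the required reserve ratio on checkable deposits is 0.369818 − 0.241 − 0 = 0.128818.

0.129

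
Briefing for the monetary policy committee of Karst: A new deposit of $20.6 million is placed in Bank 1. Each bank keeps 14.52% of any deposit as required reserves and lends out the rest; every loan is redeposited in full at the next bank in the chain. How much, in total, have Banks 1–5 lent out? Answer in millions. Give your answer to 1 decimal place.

Bank i lends (1 − rr)^i of the original deposit: Bank 1 lends 20.6·0.8548 ≈ 17.6089, Bank 2 lends 20.6·0.8548² ≈ 15.0521, and so on.
Summing a geometric series: total = 20.6·[0.8548·(1 − 0.8548^5) / (1 − 0.8548)] ≈ 65.9271 million.

$65.9 million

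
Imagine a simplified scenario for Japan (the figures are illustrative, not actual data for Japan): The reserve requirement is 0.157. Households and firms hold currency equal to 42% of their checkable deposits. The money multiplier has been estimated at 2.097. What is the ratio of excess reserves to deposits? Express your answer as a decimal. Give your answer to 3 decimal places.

0.100

Using m = 2.097. Since m = (1 + c)/(c + rr + e), the denominator satisfies c + rr + e = (1 + c)/m = (1 + 0.42) / 2.097 ≈ 0.677158.
With c = 0.42 and rr = 0.157, the ratio of excess reserves to deposits is 0.677158 − 0.42 − 0.157 = 0.100158.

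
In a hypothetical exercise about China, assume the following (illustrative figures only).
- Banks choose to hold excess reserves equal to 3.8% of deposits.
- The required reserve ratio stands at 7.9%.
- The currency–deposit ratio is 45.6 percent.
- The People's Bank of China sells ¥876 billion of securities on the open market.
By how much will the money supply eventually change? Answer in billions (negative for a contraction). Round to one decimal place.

The money multiplier is m = (1 + c) / (rr + e + c) = (1 + 0.456) / (0.079 + 0.038 + 0.456) ≈ 2.54101.
The sale removes 876 billion of base, so ΔM = m × ΔMB = 2.54101 × (−876) ≈ -2225.9248 billion.

-2225.9 billion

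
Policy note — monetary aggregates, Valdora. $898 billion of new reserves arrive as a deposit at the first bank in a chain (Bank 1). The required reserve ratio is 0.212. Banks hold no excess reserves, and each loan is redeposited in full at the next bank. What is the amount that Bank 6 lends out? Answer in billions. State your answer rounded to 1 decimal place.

$215.0 billion

Each bank lends a fraction (1 − rr) = 0.7880 of the deposit it receives, so Bank 6 receives 898·0.7880^5 and lends 898·0.7880^6 ≈ 214.9976 billion.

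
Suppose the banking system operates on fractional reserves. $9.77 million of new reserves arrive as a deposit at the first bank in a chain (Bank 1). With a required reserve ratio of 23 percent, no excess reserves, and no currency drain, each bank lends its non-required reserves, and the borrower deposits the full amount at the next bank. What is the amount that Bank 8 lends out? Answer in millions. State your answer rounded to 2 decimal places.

Each bank lends a fraction (1 − rr) = 0.7700 of the deposit it receives, so Bank 8 receives 9.77·0.7700^7 and lends 9.77·0.7700^8 ≈ 1.2073 million.

$1.21 million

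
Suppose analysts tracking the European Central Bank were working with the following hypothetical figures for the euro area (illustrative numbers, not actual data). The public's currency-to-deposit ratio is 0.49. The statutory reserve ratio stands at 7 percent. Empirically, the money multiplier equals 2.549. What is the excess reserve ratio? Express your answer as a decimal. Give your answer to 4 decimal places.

0.0245

Using m = 2.549. Since m = (1 + c)/(c + rr + e), the denominator satisfies c + rr + e = (1 + c)/m = (1 + 0.49) / 2.549 ≈ 0.584543.
With c = 0.49 and rr = 0.07, the excess reserve ratio is 0.584543 − 0.49 − 0.07 = 0.024543.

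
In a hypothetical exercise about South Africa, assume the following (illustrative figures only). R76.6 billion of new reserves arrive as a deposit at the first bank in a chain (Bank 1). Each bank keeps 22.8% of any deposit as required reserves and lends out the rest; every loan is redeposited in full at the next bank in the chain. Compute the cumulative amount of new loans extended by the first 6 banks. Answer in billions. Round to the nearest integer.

R204 billion

Bank i lends (1 − rr)^i of the original deposit: Bank 1 lends 76.6·0.7720 = 59.1352, Bank 2 lends 76.6·0.7720² ≈ 45.6524, and so on.
Summing a geometric series: total = 76.6·[0.7720·(1 − 0.7720^6) / (1 − 0.7720)] ≈ 204.4595 billion.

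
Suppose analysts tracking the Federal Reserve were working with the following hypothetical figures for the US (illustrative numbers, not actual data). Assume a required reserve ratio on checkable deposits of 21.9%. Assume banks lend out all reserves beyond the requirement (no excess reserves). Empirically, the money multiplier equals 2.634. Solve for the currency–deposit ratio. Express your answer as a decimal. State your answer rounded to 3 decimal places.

0.259

Using m = 2.634. From m = (1 + c)/(c + rr + e), rearranging gives 1 + c = m·(c + rr + e), so c·(1 − m) = m·(rr + e) − 1.
Hence c = [m·(rr + e) − 1]/(1 − m) = [2.634 × (0.219 + 0) − 1] / (1 − 2.634) ≈ 0.258968.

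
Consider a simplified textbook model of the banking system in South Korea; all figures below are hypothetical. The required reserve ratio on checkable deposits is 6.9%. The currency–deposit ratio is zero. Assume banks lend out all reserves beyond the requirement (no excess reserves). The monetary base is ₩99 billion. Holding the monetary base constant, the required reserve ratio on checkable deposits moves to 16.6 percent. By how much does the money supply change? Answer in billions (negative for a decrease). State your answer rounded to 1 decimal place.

-838.4 billion

Initially m₁ = 1 / (0.069) ≈ 14.4928, so M₁ = 14.4928 × 99 = 1434.7872 billion.
After the change m₂ = 1 / (0.166) ≈ 6.0241, so M₂ = 6.0241 × 99 = 596.3859 billion.
ΔM = M₂ − M₁ = 596.3859 − 1434.7872 = -838.4013 billion.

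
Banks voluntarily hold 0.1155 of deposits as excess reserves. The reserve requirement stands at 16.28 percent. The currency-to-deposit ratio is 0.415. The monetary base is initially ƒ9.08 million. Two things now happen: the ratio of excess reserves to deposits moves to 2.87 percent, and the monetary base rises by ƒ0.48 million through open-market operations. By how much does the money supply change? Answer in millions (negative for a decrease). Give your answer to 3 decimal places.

Before: m₁ = (1 + 0.415) / (0.1628 + 0.1155 + 0.415) ≈ 2.04096, MB₁ = 9.08, so M₁ = 2.04096 × 9.08 ≈ 18.5319 million.
After: m₂ = (1 + 0.415) / (0.1628 + 0.0287 + 0.415) ≈ 2.33306, MB₂ = 9.08 + 0.48 = 9.56, so M₂ = 2.33306 × 9.56 ≈ 22.3041 million.
ΔM = M₂ − M₁ = 22.3041 − 18.5319 = 3.7722 million.

ƒ3.772 million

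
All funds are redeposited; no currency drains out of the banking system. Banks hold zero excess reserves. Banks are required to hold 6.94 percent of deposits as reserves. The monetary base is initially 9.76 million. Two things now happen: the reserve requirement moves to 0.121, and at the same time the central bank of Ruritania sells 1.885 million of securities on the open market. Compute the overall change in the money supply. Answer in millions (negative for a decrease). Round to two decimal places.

-75.55 million

Before: m₁ = 1 / (0.0694) ≈ 14.4092, MB₁ = 9.76, so M₁ = 14.4092 × 9.76 ≈ 140.6338 million.
After: m₂ = 1 / (0.121) ≈ 8.2645, MB₂ = 9.76 − 1.885 = 7.875, so M₂ = 8.2645 × 7.875 ≈ 65.0829 million.
ΔM = M₂ − M₁ = 65.0829 − 140.6338 = -75.5509 million.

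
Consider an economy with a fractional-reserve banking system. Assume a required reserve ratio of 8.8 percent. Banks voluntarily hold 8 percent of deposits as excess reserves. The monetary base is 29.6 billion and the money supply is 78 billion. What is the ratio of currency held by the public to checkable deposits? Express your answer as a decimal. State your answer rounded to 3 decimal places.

0.341

Using m = M/MB = 78/29.6 ≈ 2.635135. From m = (1 + c)/(c + rr + e), rearranging gives 1 + c = m·(c + rr + e), so c·(1 − m) = m·(rr + e) − 1.
Hence c = [m·(rr + e) − 1]/(1 − m) = [2.635135 × (0.088 + 0.08) − 1] / (1 − 2.635135) ≈ 0.340826.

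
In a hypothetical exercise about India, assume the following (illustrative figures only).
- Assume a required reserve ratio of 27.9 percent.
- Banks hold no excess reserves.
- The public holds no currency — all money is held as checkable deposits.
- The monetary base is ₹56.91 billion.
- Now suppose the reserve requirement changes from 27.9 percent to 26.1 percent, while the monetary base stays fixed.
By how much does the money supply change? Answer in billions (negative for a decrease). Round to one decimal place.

Initially m₁ = 1 / (0.279) ≈ 3.5842, so M₁ = 3.5842 × 56.91 ≈ 203.9768 billion.
After the change m₂ = 1 / (0.261) ≈ 3.8314, so M₂ = 3.8314 × 56.91 ≈ 218.045 billion.
ΔM = M₂ − M₁ = 218.045 − 203.9768 = 14.0682 billion.

₹14.1 billion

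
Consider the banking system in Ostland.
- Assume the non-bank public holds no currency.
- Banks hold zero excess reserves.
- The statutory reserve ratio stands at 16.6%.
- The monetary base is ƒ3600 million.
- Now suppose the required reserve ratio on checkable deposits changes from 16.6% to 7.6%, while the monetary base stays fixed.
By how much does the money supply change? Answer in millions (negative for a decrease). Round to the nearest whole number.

Initially m₁ = 1 / (0.166) ≈ 6.02410, so M₁ = 6.02410 × 3600 = 21686.76 million.
After the change m₂ = 1 / (0.076) ≈ 13.15789, so M₂ = 13.15789 × 3600 = 47368.404 million.
ΔM = M₂ − M₁ = 47368.404 − 21686.76 = 25681.644 million.

ƒ25682 million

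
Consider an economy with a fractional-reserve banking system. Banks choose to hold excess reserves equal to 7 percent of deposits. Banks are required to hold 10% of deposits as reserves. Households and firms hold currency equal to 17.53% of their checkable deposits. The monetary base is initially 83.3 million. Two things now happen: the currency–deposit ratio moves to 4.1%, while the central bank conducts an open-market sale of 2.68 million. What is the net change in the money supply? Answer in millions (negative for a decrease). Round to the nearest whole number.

114 million

Before: m₁ = (1 + 0.1753) / (0.1 + 0.07 + 0.1753) ≈ 3.4037, MB₁ = 83.3, so M₁ = 3.4037 × 83.3 ≈ 283.5282 million.
After: m₂ = (1 + 0.041) / (0.1 + 0.07 + 0.041) ≈ 4.9336, MB₂ = 83.3 − 2.68 = 80.62, so M₂ = 4.9336 × 80.62 ≈ 397.7468 million.
ΔM = M₂ − M₁ = 397.7468 − 283.5282 = 114.2186 million.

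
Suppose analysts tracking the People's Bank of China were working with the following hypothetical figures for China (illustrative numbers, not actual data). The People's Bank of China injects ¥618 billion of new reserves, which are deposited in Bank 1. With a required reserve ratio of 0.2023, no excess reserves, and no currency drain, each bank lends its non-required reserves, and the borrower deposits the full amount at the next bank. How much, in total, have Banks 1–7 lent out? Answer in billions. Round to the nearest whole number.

Bank i lends (1 − rr)^i of the original deposit: Bank 1 lends 618·0.7977 = 492.9786, Bank 2 lends 618·0.7977² ≈ 393.2490, and so on.
Summing a geometric series: total = 618·[0.7977·(1 − 0.7977^7) / (1 − 0.7977)] ≈ 1936.0171 billion.

¥1936 billion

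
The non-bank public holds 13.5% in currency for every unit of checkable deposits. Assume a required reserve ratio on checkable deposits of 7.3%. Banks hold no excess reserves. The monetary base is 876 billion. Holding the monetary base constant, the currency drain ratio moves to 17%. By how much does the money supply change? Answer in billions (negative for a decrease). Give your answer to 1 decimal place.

Initially m₁ = (1 + 0.135) / (0.073 + 0.135) ≈ 5.45673, so M₁ = 5.45673 × 876 ≈ 4780.0955 billion.
After the change m₂ = (1 + 0.17) / (0.073 + 0.17) ≈ 4.81481, so M₂ = 4.81481 × 876 ≈ 4217.7736 billion.
ΔM = M₂ − M₁ = 4217.7736 − 4780.0955 = -562.3219 billion.

-562.3 billion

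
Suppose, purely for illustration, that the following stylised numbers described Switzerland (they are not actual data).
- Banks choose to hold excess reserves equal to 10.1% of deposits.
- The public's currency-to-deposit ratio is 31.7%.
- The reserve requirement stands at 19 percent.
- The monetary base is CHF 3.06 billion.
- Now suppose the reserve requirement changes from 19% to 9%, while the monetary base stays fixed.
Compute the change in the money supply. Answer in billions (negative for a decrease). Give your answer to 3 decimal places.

CHF 1.305 billion

Initially m₁ = (1 + 0.317) / (0.19 + 0.101 + 0.317) ≈ 2.16612, so M₁ = 2.16612 × 3.06 ≈ 6.6283 billion.
After the change m₂ = (1 + 0.317) / (0.09 + 0.101 + 0.317) ≈ 2.59252, so M₂ = 2.59252 × 3.06 ≈ 7.9331 billion.
ΔM = M₂ − M₁ = 7.9331 − 6.6283 = 1.3048 billion.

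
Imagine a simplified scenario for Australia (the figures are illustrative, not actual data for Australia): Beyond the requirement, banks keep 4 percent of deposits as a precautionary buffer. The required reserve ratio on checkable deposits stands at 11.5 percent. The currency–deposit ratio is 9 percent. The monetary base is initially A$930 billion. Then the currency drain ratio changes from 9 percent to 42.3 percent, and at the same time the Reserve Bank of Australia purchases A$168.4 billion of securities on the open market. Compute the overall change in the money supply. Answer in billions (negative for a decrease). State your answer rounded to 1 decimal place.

Before: m₁ = (1 + 0.09) / (0.115 + 0.04 + 0.09) ≈ 4.448980, MB₁ = 930, so M₁ = 4.448980 × 930 = 4137.5514 billion.
After: m₂ = (1 + 0.423) / (0.115 + 0.04 + 0.423) ≈ 2.461938, MB₂ = 930 + 168.4 = 1098.4, so M₂ = 2.461938 × 1098.4 ≈ 2704.1927 billion.
ΔM = M₂ − M₁ = 2704.1927 − 4137.5514 = -1433.3587 billion.

-1433.4 billion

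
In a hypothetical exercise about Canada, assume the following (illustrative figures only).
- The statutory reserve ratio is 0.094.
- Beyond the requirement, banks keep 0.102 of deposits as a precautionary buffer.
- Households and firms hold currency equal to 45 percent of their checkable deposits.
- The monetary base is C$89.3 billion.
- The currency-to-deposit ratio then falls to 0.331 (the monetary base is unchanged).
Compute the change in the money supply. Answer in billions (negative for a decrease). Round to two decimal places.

C$25.10 billion

Initially m₁ = (1 + 0.45) / (0.094 + 0.102 + 0.45) ≈ 2.24458, so M₁ = 2.24458 × 89.3 ≈ 200.441 billion.
After the change m₂ = (1 + 0.331) / (0.094 + 0.102 + 0.331) ≈ 2.52562, so M₂ = 2.52562 × 89.3 ≈ 225.5379 billion.
ΔM = M₂ − M₁ = 225.5379 − 200.441 = 25.0969 billion.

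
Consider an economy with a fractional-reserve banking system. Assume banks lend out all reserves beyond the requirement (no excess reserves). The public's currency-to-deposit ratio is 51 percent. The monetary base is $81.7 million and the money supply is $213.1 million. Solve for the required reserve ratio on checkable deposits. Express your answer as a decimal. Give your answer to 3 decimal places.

Using m = M/MB = 213.1/81.7 ≈ 2.608323. Since m = (1 + c)/(c + rr + e), the denominator satisfies c + rr + e = (1 + c)/m = (1 + 0.51) / 2.608323 ≈ 0.578916.
With c = 0.51 and e = 0, the required reserve ratio on checkable deposits is 0.578916 − 0.51 − 0 = 0.068916.

0.069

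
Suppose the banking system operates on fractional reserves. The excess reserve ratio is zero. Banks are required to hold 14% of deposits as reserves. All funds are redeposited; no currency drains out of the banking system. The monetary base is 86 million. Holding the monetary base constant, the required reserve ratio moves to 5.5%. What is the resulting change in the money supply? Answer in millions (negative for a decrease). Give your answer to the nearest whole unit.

Initially m₁ = 1 / (0.14) ≈ 7.1429, so M₁ = 7.1429 × 86 = 614.2894 million.
After the change m₂ = 1 / (0.055) ≈ 18.1818, so M₂ = 18.1818 × 86 = 1563.6348 million.
ΔM = M₂ − M₁ = 1563.6348 − 614.2894 = 949.3454 million.

949 million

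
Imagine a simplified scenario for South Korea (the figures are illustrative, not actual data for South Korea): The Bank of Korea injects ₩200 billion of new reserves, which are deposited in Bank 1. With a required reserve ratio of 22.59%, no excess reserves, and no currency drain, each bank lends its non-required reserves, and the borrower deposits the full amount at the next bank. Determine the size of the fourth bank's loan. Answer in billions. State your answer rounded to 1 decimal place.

₩71.8 billion

Each bank lends a fraction (1 − rr) = 0.7741 of the deposit it receives, so Bank 4 receives 200·0.7741^3 and lends 200·0.7741^4 ≈ 71.8155 billion.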